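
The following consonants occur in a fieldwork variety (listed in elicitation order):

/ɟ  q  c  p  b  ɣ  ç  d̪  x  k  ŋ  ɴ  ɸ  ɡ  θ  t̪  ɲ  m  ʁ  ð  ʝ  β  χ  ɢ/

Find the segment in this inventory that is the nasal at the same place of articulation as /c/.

/c/ is a voiceless palatal stop.
The nasal at the same place is a palatal nasal — in this inventory, /ɲ/.

/ɲ/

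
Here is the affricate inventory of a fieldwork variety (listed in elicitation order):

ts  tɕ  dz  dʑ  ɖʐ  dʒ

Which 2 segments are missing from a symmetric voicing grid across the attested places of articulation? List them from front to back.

alveolar: voiceless /ts/, voiced /dz/.
postalveolar: voiceless —, voiced /dʒ/.
retroflex: voiceless —, voiced /ɖʐ/.
alveolo-palatal: voiceless /tɕ/, voiced /dʑ/.
Gaps, from front to back: postalveolar lacks voiceless (/tʃ/); retroflex lacks voiceless (/ʈʂ/).

/tʃ/, /ʈʂ/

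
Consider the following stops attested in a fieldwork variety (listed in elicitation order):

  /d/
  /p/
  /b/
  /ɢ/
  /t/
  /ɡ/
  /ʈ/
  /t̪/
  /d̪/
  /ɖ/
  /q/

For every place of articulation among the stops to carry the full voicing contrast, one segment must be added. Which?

/k/

place of articulation  voiceless  voiced  
bilabial          p         b       
dental            t̪        d̪      
alveolar          t         d       
retroflex         ʈ         ɖ       
velar             —         ɡ       
uvular            q         ɢ       
The velar row has no voiceless member, so the gap is the voiceless velar stop /k/.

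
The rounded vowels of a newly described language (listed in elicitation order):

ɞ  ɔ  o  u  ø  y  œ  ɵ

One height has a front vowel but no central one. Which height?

high: front /y/, central —, back /u/.
high-mid: front /ø/, central /ɵ/, back /o/.
low-mid: front /œ/, central /ɞ/, back /ɔ/.
Every height has a central member except high, where /ʉ/ would be expected.

high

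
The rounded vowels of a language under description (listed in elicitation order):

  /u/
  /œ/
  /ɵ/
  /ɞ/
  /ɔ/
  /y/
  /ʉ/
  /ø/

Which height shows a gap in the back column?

Front: /y/ (high), /ø/ (high-mid), /œ/ (low-mid).
Central: /ʉ/ (high), /ɵ/ (high-mid), /ɞ/ (low-mid).
Back: /u/ (high), /ɔ/ (low-mid).
Every height has a back member except high-mid, where /o/ would be expected.

high-mid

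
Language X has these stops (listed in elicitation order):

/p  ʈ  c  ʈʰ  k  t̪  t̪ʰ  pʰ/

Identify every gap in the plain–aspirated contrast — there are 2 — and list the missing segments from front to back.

/cʰ/, /kʰ/

bilabial: plain /p/, aspirated /pʰ/.
dental: plain /t̪/, aspirated /t̪ʰ/.
retroflex: plain /ʈ/, aspirated /ʈʰ/.
palatal: plain /c/, aspirated —.
velar: plain /k/, aspirated —.
Gaps, from front to back: palatal lacks aspirated (/cʰ/); velar lacks aspirated (/kʰ/).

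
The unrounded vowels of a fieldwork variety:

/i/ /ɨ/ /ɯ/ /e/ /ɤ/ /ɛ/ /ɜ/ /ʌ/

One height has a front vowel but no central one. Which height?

high: front /i/, central /ɨ/, back /ɯ/.
high-mid: front /e/, central —, back /ɤ/.
low-mid: front /ɛ/, central /ɜ/, back /ʌ/.
Every height has a central member except high-mid, where /ɘ/ would be expected.

high-mid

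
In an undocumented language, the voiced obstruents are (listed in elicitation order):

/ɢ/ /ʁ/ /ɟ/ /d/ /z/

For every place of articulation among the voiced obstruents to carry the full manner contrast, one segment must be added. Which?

alveolar: stop /d/, fricative /z/.
palatal: stop /ɟ/, fricative —.
uvular: stop /ɢ/, fricative /ʁ/.
The palatal row has no fricative member, so the gap is the palatal fricative /ʝ/.

/ʝ/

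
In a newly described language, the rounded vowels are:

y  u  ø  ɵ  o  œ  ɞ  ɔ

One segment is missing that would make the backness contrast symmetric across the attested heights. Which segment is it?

/ʉ/

height            front     central   back    
high              y         —         u       
high-mid          ø         ɵ         o       
low-mid           œ         ɞ         ɔ       
The high row has no central member, so the gap is the high central rounded vowel /ʉ/.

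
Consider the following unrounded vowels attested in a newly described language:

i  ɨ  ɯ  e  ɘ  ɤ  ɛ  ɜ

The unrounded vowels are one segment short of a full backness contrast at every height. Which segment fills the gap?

/ʌ/

height            front     central   back    
high              i         ɨ         ɯ       
high-mid          e         ɘ         ɤ       
low-mid           ɛ         ɜ         —       
The low-mid row has no back member, so the gap is the low-mid back unrounded vowel /ʌ/.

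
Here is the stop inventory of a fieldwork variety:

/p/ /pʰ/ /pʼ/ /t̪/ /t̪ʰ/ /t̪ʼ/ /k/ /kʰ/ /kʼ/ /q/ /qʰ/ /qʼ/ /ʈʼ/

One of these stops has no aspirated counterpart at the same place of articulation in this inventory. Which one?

/ʈʼ/

Bilabial: /p/ ~ /pʰ/ ~ /pʼ/
Dental: /t̪/ ~ /t̪ʰ/ ~ /t̪ʼ/
Velar: /k/ ~ /kʰ/ ~ /kʼ/
Uvular: /q/ ~ /qʰ/ ~ /qʼ/
Retroflex: only /ʈʼ/ (ejective); no aspirated partner.
So /ʈʼ/ is the unpaired segment.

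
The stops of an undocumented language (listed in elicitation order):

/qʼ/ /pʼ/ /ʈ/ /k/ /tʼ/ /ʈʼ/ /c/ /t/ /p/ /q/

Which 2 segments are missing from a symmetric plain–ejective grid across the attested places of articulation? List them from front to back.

/cʼ/, /kʼ/

bilabial: plain /p/, ejective /pʼ/.
alveolar: plain /t/, ejective /tʼ/.
retroflex: plain /ʈ/, ejective /ʈʼ/.
palatal: plain /c/, ejective —.
velar: plain /k/, ejective —.
uvular: plain /q/, ejective /qʼ/.
Gaps, from front to back: palatal lacks ejective (/cʼ/); velar lacks ejective (/kʼ/).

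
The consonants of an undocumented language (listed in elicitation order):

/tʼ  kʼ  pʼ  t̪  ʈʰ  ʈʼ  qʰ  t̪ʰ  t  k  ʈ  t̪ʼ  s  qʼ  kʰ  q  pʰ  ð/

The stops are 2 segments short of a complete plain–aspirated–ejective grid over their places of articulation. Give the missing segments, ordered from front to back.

/p/, /tʰ/

bilabial: plain —, aspirated /pʰ/, ejective /pʼ/.
dental: plain /t̪/, aspirated /t̪ʰ/, ejective /t̪ʼ/.
alveolar: plain /t/, aspirated —, ejective /tʼ/.
retroflex: plain /ʈ/, aspirated /ʈʰ/, ejective /ʈʼ/.
velar: plain /k/, aspirated /kʰ/, ejective /kʼ/.
uvular: plain /q/, aspirated /qʰ/, ejective /qʼ/.
Gaps, from front to back: bilabial lacks plain (/p/); alveolar lacks aspirated (/tʰ/).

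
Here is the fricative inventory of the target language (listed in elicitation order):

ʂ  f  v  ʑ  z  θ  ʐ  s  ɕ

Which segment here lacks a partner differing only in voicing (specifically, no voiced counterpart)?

/θ/

Labiodental: /f/ ~ /v/
Alveolar: /s/ ~ /z/
Retroflex: /ʂ/ ~ /ʐ/
Alveolo-palatal: /ɕ/ ~ /ʑ/
Dental: only /θ/ (voiceless); no voiced partner.
So /θ/ is the unpaired segment.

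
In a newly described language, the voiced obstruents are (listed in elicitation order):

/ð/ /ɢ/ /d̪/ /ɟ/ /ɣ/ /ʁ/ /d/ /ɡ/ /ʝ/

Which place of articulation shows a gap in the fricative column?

place of articulation  stop      fricative
dental            d̪        ð       
alveolar          d         —       
palatal           ɟ         ʝ       
velar             ɡ         ɣ       
uvular            ɢ         ʁ       
Every place of articulation has a fricative member except alveolar, where /z/ would be expected.

alveolar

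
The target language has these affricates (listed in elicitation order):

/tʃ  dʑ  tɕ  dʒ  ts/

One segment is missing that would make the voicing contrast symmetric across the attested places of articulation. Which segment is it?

alveolar: voiceless /ts/, voiced —.
postalveolar: voiceless /tʃ/, voiced /dʒ/.
alveolo-palatal: voiceless /tɕ/, voiced /dʑ/.
The alveolar row has no voiced member, so the gap is the voiced alveolar affricate /dz/.

/dz/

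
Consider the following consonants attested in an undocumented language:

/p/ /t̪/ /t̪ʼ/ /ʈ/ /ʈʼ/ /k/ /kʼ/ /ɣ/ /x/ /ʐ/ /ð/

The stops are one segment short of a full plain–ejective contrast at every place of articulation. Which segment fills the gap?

Plain: /p/ (bilabial), /t̪/ (dental), /ʈ/ (retroflex), /k/ (velar).
Ejective: /t̪ʼ/ (dental), /ʈʼ/ (retroflex), /kʼ/ (velar).
The bilabial row has no ejective member, so the gap is the ejective bilabial stop /pʼ/.

/pʼ/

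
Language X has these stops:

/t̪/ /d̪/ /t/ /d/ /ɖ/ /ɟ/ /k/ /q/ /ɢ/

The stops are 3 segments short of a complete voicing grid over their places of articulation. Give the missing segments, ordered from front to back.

place of articulation  voiceless  voiced  
dental            t̪        d̪      
alveolar          t         d       
retroflex         —         ɖ       
palatal           —         ɟ       
velar             k         —       
uvular            q         ɢ       
Gaps, from front to back: retroflex lacks voiceless (/ʈ/); palatal lacks voiceless (/c/); velar lacks voiced (/ɡ/).

/ʈ/, /c/, /ɡ/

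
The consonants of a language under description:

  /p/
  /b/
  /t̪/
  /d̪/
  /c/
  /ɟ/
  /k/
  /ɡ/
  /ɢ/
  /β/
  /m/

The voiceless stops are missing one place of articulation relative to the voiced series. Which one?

uvular

place of articulation  voiceless  voiced  
bilabial          p         b       
dental            t̪        d̪      
palatal           c         ɟ       
velar             k         ɡ       
uvular            —         ɢ       
Every place of articulation has a voiceless member except uvular, where /q/ would be expected.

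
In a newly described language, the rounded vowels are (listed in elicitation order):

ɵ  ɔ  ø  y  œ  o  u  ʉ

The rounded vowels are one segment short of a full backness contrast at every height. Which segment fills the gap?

height            front     central   back    
high              y         ʉ         u       
high-mid          ø         ɵ         o       
low-mid           œ         —         ɔ       
The low-mid row has no central member, so the gap is the low-mid central rounded vowel /ɞ/.

/ɞ/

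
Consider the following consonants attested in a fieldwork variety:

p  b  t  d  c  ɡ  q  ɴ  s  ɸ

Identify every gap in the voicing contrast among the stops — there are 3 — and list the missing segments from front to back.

Voiceless: /p/ (bilabial), /t/ (alveolar), /c/ (palatal), /q/ (uvular).
Voiced: /b/ (bilabial), /d/ (alveolar), /ɡ/ (velar).
Gaps, from front to back: palatal lacks voiced (/ɟ/); velar lacks voiceless (/k/); uvular lacks voiced (/ɢ/).

/ɟ/, /k/, /ɢ/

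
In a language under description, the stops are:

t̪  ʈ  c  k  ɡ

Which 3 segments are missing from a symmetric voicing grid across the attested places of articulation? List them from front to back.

/d̪/, /ɖ/, /ɟ/

place of articulation  voiceless  voiced  
dental            t̪        —       
retroflex         ʈ         —       
palatal           c         —       
velar             k         ɡ       
Gaps, from front to back: dental lacks voiced (/d̪/); retroflex lacks voiced (/ɖ/); palatal lacks voiced (/ɟ/).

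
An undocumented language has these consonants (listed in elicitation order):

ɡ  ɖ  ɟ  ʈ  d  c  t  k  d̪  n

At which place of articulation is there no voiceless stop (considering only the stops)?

place of articulation  voiceless  voiced  
dental            —         d̪      
alveolar          t         d       
retroflex         ʈ         ɖ       
palatal           c         ɟ       
velar             k         ɡ       
Every place of articulation has a voiceless member except dental, where /t̪/ would be expected.

dental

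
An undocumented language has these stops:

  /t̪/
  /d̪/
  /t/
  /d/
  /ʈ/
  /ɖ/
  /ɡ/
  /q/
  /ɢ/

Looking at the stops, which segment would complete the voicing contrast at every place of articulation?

/k/

Voiceless: /t̪/ (dental), /t/ (alveolar), /ʈ/ (retroflex), /q/ (uvular).
Voiced: /d̪/ (dental), /d/ (alveolar), /ɖ/ (retroflex), /ɡ/ (velar), /ɢ/ (uvular).
The velar row has no voiceless member, so the gap is the voiceless velar stop /k/.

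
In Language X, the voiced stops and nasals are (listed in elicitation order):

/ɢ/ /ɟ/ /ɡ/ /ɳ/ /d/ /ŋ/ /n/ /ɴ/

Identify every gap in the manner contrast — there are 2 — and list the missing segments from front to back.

Oral stop: /d/ (alveolar), /ɟ/ (palatal), /ɡ/ (velar), /ɢ/ (uvular).
Nasal: /n/ (alveolar), /ɳ/ (retroflex), /ŋ/ (velar), /ɴ/ (uvular).
Gaps, from front to back: retroflex lacks oral stop (/ɖ/); palatal lacks nasal (/ɲ/).

/ɖ/, /ɲ/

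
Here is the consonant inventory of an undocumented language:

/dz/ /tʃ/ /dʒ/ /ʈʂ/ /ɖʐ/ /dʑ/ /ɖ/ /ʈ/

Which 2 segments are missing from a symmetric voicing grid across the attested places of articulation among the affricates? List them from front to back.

/ts/, /tɕ/

alveolar: voiceless —, voiced /dz/.
postalveolar: voiceless /tʃ/, voiced /dʒ/.
retroflex: voiceless /ʈʂ/, voiced /ɖʐ/.
alveolo-palatal: voiceless —, voiced /dʑ/.
Gaps, from front to back: alveolar lacks voiceless (/ts/); alveolo-palatal lacks voiceless (/tɕ/).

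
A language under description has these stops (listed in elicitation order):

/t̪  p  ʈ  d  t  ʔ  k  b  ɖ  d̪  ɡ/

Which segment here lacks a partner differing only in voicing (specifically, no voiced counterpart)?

/ʔ/

Bilabial: /p/ ~ /b/
Dental: /t̪/ ~ /d̪/
Alveolar: /t/ ~ /d/
Retroflex: /ʈ/ ~ /ɖ/
Velar: /k/ ~ /ɡ/
Glottal: only /ʔ/ (voiceless); no voiced partner.
So /ʔ/ is the unpaired segment.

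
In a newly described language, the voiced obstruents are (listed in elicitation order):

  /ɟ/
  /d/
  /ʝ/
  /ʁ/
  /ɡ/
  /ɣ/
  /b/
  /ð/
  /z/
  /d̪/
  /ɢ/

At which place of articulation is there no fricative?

bilabial: stop /b/, fricative —.
dental: stop /d̪/, fricative /ð/.
alveolar: stop /d/, fricative /z/.
palatal: stop /ɟ/, fricative /ʝ/.
velar: stop /ɡ/, fricative /ɣ/.
uvular: stop /ɢ/, fricative /ʁ/.
Every place of articulation has a fricative member except bilabial, where /β/ would be expected.

bilabial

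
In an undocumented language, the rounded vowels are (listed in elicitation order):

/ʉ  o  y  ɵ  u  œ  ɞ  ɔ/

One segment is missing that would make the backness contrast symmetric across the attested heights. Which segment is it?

high: front /y/, central /ʉ/, back /u/.
high-mid: front —, central /ɵ/, back /o/.
low-mid: front /œ/, central /ɞ/, back /ɔ/.
The high-mid row has no front member, so the gap is the high-mid front rounded vowel /ø/.

/ø/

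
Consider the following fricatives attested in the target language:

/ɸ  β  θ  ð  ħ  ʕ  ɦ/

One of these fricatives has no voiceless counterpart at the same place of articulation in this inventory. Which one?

/ɦ/

Bilabial: /ɸ/ ~ /β/
Dental: /θ/ ~ /ð/
Pharyngeal: /ħ/ ~ /ʕ/
Glottal: only /ɦ/ (voiced); no voiceless partner.
So /ɦ/ is the unpaired segment.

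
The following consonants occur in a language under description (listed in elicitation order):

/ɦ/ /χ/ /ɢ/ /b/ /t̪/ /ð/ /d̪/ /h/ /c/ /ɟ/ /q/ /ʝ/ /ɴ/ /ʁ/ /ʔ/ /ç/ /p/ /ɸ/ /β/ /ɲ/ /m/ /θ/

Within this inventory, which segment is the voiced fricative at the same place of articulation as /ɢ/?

/ɢ/ is a voiced uvular stop.
The voiced fricative at the same place is a voiced uvular fricative — in this inventory, /ʁ/.

/ʁ/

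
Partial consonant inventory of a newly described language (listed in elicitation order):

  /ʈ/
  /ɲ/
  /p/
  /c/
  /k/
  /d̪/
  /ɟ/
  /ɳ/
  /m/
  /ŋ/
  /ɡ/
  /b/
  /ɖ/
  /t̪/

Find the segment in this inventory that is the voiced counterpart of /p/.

/p/ is a voiceless bilabial stop.
The voiced counterpart is a voiced bilabial stop — in this inventory, /b/.

/b/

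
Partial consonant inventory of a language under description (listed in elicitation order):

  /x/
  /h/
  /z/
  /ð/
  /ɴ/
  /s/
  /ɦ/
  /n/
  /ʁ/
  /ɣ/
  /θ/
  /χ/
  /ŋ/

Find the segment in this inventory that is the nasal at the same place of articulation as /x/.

/x/ is a voiceless velar fricative.
The nasal at the same place is a velar nasal — in this inventory, /ŋ/.

/ŋ/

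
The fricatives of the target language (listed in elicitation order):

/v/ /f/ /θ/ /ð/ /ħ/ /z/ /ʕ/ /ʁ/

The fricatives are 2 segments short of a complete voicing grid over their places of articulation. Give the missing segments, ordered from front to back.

/s/, /χ/

labiodental: voiceless /f/, voiced /v/.
dental: voiceless /θ/, voiced /ð/.
alveolar: voiceless —, voiced /z/.
uvular: voiceless —, voiced /ʁ/.
pharyngeal: voiceless /ħ/, voiced /ʕ/.
Gaps, from front to back: alveolar lacks voiceless (/s/); uvular lacks voiceless (/χ/).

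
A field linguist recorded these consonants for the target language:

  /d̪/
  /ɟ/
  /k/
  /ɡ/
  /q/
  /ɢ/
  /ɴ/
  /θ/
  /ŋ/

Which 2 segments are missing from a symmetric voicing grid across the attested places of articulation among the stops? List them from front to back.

/t̪/, /c/

dental: voiceless —, voiced /d̪/.
palatal: voiceless —, voiced /ɟ/.
velar: voiceless /k/, voiced /ɡ/.
uvular: voiceless /q/, voiced /ɢ/.
Gaps, from front to back: dental lacks voiceless (/t̪/); palatal lacks voiceless (/c/).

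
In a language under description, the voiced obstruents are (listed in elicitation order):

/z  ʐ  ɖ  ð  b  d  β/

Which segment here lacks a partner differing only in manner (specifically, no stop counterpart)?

Bilabial: /b/ ~ /β/
Alveolar: /d/ ~ /z/
Retroflex: /ɖ/ ~ /ʐ/
Dental: only /ð/ (fricative); no stop partner.
So /ð/ is the unpaired segment.

/ð/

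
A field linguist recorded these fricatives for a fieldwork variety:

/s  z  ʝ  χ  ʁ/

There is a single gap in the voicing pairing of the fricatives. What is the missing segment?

/ç/

alveolar: voiceless /s/, voiced /z/.
palatal: voiceless —, voiced /ʝ/.
uvular: voiceless /χ/, voiced /ʁ/.
The palatal row has no voiceless member, so the gap is the voiceless palatal fricative /ç/.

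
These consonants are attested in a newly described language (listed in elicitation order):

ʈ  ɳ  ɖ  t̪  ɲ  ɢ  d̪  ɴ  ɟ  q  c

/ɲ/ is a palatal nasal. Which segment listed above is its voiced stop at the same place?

/ɟ/

The voiced stop at the same place is a voiced palatal stop — in this inventory, /ɟ/.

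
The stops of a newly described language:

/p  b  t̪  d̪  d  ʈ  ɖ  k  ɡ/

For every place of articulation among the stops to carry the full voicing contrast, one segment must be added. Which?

/t/

place of articulation  voiceless  voiced  
bilabial          p         b       
dental            t̪        d̪      
alveolar          —         d       
retroflex         ʈ         ɖ       
velar             k         ɡ       
The alveolar row has no voiceless member, so the gap is the voiceless alveolar stop /t/.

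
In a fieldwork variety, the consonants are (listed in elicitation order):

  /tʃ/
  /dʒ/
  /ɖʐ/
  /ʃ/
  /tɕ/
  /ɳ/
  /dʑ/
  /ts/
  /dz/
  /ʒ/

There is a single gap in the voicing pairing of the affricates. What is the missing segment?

/ʈʂ/

Voiceless: /ts/ (alveolar), /tʃ/ (postalveolar), /tɕ/ (alveolo-palatal).
Voiced: /dz/ (alveolar), /dʒ/ (postalveolar), /ɖʐ/ (retroflex), /dʑ/ (alveolo-palatal).
The retroflex row has no voiceless member, so the gap is the voiceless retroflex affricate /ʈʂ/.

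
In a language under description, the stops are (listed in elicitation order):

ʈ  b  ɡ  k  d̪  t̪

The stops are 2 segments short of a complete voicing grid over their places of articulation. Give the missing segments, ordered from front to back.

/p/, /ɖ/

bilabial: voiceless —, voiced /b/.
dental: voiceless /t̪/, voiced /d̪/.
retroflex: voiceless /ʈ/, voiced —.
velar: voiceless /k/, voiced /ɡ/.
Gaps, from front to back: bilabial lacks voiceless (/p/); retroflex lacks voiced (/ɖ/).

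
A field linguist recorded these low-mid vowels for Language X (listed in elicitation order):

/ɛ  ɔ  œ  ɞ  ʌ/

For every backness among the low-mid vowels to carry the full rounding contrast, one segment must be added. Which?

backness          unrounded  rounded 
front             ɛ         œ       
central           —         ɞ       
back              ʌ         ɔ       
The central row has no unrounded member, so the gap is the central unrounded vowel /ɜ/.

/ɜ/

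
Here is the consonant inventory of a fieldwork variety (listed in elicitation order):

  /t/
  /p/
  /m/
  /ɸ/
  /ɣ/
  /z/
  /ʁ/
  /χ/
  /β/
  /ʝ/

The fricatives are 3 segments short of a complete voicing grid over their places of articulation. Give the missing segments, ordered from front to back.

/s/, /ç/, /x/

place of articulation  voiceless  voiced  
bilabial          ɸ         β       
alveolar          —         z       
palatal           —         ʝ       
velar             —         ɣ       
uvular            χ         ʁ       
Gaps, from front to back: alveolar lacks voiceless (/s/); palatal lacks voiceless (/ç/); velar lacks voiceless (/x/).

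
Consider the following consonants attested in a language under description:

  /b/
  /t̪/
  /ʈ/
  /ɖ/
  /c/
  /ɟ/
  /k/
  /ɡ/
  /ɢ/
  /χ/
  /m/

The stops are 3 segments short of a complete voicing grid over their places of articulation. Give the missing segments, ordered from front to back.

/p/, /d̪/, /q/

place of articulation  voiceless  voiced  
bilabial          —         b       
dental            t̪        —       
retroflex         ʈ         ɖ       
palatal           c         ɟ       
velar             k         ɡ       
uvular            —         ɢ       
Gaps, from front to back: bilabial lacks voiceless (/p/); dental lacks voiced (/d̪/); uvular lacks voiceless (/q/).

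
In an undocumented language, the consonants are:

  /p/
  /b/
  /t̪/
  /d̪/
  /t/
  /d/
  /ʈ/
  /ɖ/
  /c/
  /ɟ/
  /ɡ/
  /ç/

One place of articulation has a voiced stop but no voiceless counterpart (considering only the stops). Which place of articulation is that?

place of articulation  voiceless  voiced  
bilabial          p         b       
dental            t̪        d̪      
alveolar          t         d       
retroflex         ʈ         ɖ       
palatal           c         ɟ       
velar             —         ɡ       
Every place of articulation has a voiceless member except velar, where /k/ would be expected.

velar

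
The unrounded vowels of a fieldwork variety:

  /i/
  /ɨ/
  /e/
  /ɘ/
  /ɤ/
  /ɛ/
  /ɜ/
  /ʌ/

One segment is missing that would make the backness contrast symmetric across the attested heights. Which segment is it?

/ɯ/

height            front     central   back    
high              i         ɨ         —       
high-mid          e         ɘ         ɤ       
low-mid           ɛ         ɜ         ʌ       
The high row has no back member, so the gap is the high back unrounded vowel /ɯ/.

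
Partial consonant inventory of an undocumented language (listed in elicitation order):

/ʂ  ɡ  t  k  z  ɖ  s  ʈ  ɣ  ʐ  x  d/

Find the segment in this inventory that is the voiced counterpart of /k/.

/ɡ/

/k/ is a voiceless velar stop.
The voiced counterpart is a voiced velar stop — in this inventory, /ɡ/.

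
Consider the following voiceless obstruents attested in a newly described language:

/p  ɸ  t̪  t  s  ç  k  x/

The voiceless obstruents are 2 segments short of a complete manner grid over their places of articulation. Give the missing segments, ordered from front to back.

place of articulation  stop      fricative
bilabial          p         ɸ       
dental            t̪        —       
alveolar          t         s       
palatal           —         ç       
velar             k         x       
Gaps, from front to back: dental lacks fricative (/θ/); palatal lacks stop (/c/).

/θ/, /c/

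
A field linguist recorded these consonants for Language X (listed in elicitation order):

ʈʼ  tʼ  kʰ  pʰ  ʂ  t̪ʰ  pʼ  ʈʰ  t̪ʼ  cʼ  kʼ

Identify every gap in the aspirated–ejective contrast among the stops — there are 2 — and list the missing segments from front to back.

bilabial: aspirated /pʰ/, ejective /pʼ/.
dental: aspirated /t̪ʰ/, ejective /t̪ʼ/.
alveolar: aspirated —, ejective /tʼ/.
retroflex: aspirated /ʈʰ/, ejective /ʈʼ/.
palatal: aspirated —, ejective /cʼ/.
velar: aspirated /kʰ/, ejective /kʼ/.
Gaps, from front to back: alveolar lacks aspirated (/tʰ/); palatal lacks aspirated (/cʰ/).

/tʰ/, /cʰ/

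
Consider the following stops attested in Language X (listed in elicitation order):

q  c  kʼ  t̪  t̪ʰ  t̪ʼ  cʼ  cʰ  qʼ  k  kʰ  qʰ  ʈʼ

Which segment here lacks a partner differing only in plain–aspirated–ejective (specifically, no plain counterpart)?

Dental: /t̪/ ~ /t̪ʰ/ ~ /t̪ʼ/
Palatal: /c/ ~ /cʰ/ ~ /cʼ/
Velar: /k/ ~ /kʰ/ ~ /kʼ/
Uvular: /q/ ~ /qʰ/ ~ /qʼ/
Retroflex: only /ʈʼ/ (ejective); no plain partner.
So /ʈʼ/ is the unpaired segment.

/ʈʼ/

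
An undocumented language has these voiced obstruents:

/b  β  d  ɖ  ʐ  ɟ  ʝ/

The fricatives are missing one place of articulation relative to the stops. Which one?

Stop: /b/ (bilabial), /d/ (alveolar), /ɖ/ (retroflex), /ɟ/ (palatal).
Fricative: /β/ (bilabial), /ʐ/ (retroflex), /ʝ/ (palatal).
Every place of articulation has a fricative member except alveolar, where /z/ would be expected.

alveolar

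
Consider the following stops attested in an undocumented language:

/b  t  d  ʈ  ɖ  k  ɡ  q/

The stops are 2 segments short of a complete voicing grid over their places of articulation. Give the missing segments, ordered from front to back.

/p/, /ɢ/

Voiceless: /t/ (alveolar), /ʈ/ (retroflex), /k/ (velar), /q/ (uvular).
Voiced: /b/ (bilabial), /d/ (alveolar), /ɖ/ (retroflex), /ɡ/ (velar).
Gaps, from front to back: bilabial lacks voiceless (/p/); uvular lacks voiced (/ɢ/).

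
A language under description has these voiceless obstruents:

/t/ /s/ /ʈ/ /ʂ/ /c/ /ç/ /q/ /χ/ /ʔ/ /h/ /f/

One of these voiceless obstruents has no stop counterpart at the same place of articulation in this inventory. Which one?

/f/

Alveolar: /t/ ~ /s/
Retroflex: /ʈ/ ~ /ʂ/
Palatal: /c/ ~ /ç/
Uvular: /q/ ~ /χ/
Glottal: /ʔ/ ~ /h/
Labiodental: only /f/ (fricative); no stop partner.
So /f/ is the unpaired segment.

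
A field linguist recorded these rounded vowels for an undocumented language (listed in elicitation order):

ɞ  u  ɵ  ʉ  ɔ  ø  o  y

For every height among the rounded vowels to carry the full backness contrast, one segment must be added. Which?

/œ/

height            front     central   back    
high              y         ʉ         u       
high-mid          ø         ɵ         o       
low-mid           —         ɞ         ɔ       
The low-mid row has no front member, so the gap is the low-mid front rounded vowel /œ/.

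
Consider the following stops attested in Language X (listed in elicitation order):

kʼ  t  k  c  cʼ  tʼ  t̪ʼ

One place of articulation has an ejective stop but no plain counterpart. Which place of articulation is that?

Plain: /t/ (alveolar), /c/ (palatal), /k/ (velar).
Ejective: /t̪ʼ/ (dental), /tʼ/ (alveolar), /cʼ/ (palatal), /kʼ/ (velar).
Every place of articulation has a plain member except dental, where /t̪/ would be expected.

dental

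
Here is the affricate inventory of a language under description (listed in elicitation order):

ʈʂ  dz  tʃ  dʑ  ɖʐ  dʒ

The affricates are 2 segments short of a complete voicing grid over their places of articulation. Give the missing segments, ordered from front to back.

Voiceless: /tʃ/ (postalveolar), /ʈʂ/ (retroflex).
Voiced: /dz/ (alveolar), /dʒ/ (postalveolar), /ɖʐ/ (retroflex), /dʑ/ (alveolo-palatal).
Gaps, from front to back: alveolar lacks voiceless (/ts/); alveolo-palatal lacks voiceless (/tɕ/).

/ts/, /tɕ/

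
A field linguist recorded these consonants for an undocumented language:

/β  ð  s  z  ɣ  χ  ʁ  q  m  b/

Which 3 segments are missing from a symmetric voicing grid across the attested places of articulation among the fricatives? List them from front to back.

/ɸ/, /θ/, /x/

bilabial: voiceless —, voiced /β/.
dental: voiceless —, voiced /ð/.
alveolar: voiceless /s/, voiced /z/.
velar: voiceless —, voiced /ɣ/.
uvular: voiceless /χ/, voiced /ʁ/.
Gaps, from front to back: bilabial lacks voiceless (/ɸ/); dental lacks voiceless (/θ/); velar lacks voiceless (/x/).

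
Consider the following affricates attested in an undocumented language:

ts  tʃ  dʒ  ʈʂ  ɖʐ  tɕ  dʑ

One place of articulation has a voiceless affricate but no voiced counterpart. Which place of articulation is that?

alveolar: voiceless /ts/, voiced —.
postalveolar: voiceless /tʃ/, voiced /dʒ/.
retroflex: voiceless /ʈʂ/, voiced /ɖʐ/.
alveolo-palatal: voiceless /tɕ/, voiced /dʑ/.
Every place of articulation has a voiced member except alveolar, where /dz/ would be expected.

alveolar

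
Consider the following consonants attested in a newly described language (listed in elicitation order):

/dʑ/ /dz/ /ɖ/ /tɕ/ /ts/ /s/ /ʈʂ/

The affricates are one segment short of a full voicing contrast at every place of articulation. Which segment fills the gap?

place of articulation  voiceless  voiced  
alveolar          ts        dz      
retroflex         ʈʂ        —       
alveolo-palatal   tɕ        dʑ      
The retroflex row has no voiced member, so the gap is the voiced retroflex affricate /ɖʐ/.

/ɖʐ/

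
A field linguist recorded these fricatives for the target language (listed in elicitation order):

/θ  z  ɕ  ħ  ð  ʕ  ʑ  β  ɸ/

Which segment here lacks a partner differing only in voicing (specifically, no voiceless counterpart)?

/z/

Bilabial: /ɸ/ ~ /β/
Dental: /θ/ ~ /ð/
Alveolo-palatal: /ɕ/ ~ /ʑ/
Pharyngeal: /ħ/ ~ /ʕ/
Alveolar: only /z/ (voiced); no voiceless partner.
So /z/ is the unpaired segment.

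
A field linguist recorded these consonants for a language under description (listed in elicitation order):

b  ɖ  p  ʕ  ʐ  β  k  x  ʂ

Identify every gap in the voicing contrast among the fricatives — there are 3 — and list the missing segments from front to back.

Voiceless: /ʂ/ (retroflex), /x/ (velar).
Voiced: /β/ (bilabial), /ʐ/ (retroflex), /ʕ/ (pharyngeal).
Gaps, from front to back: bilabial lacks voiceless (/ɸ/); velar lacks voiced (/ɣ/); pharyngeal lacks voiceless (/ħ/).

/ɸ/, /ɣ/, /ħ/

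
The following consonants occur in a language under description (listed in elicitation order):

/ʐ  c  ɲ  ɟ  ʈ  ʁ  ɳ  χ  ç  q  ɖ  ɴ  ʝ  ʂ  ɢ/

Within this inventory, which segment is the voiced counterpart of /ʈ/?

/ʈ/ is a voiceless retroflex stop.
The voiced counterpart is a voiced retroflex stop — in this inventory, /ɖ/.

/ɖ/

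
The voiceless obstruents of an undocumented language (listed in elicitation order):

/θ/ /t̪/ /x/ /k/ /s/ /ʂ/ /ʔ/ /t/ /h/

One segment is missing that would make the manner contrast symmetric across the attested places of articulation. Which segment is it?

/ʈ/

place of articulation  stop      fricative
dental            t̪        θ       
alveolar          t         s       
retroflex         —         ʂ       
velar             k         x       
glottal           ʔ         h       
The retroflex row has no stop member, so the gap is the retroflex stop /ʈ/.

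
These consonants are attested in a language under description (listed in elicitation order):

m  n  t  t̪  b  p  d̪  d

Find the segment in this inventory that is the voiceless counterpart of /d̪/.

/d̪/ is a voiced dental stop.
The voiceless counterpart is a voiceless dental stop — in this inventory, /t̪/.

/t̪/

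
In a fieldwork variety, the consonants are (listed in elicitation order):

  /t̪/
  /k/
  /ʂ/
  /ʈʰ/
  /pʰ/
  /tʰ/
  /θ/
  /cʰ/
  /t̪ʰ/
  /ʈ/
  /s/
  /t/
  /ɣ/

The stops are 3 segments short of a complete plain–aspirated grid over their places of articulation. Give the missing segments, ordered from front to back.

/p/, /c/, /kʰ/

bilabial: plain —, aspirated /pʰ/.
dental: plain /t̪/, aspirated /t̪ʰ/.
alveolar: plain /t/, aspirated /tʰ/.
retroflex: plain /ʈ/, aspirated /ʈʰ/.
palatal: plain —, aspirated /cʰ/.
velar: plain /k/, aspirated —.
Gaps, from front to back: bilabial lacks plain (/p/); palatal lacks plain (/c/); velar lacks aspirated (/kʰ/).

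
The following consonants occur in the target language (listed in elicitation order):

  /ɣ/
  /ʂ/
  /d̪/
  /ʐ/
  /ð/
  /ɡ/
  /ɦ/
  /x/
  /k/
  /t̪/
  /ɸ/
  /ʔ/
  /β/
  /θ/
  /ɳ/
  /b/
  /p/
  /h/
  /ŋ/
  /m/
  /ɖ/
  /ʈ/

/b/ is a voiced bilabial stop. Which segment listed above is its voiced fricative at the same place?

/β/

The voiced fricative at the same place is a voiced bilabial fricative — in this inventory, /β/.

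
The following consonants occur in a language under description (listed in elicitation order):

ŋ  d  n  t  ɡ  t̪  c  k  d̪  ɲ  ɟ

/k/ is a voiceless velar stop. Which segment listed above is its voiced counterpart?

/ɡ/

The voiced counterpart is a voiced velar stop — in this inventory, /ɡ/.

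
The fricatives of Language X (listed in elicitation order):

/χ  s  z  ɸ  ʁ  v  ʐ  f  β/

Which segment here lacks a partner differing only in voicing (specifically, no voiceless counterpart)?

/ʐ/

Bilabial: /ɸ/ ~ /β/
Labiodental: /f/ ~ /v/
Alveolar: /s/ ~ /z/
Uvular: /χ/ ~ /ʁ/
Retroflex: only /ʐ/ (voiced); no voiceless partner.
So /ʐ/ is the unpaired segment.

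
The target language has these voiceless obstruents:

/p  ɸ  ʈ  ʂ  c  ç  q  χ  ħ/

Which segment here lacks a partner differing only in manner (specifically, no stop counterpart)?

/ħ/

Bilabial: /p/ ~ /ɸ/
Retroflex: /ʈ/ ~ /ʂ/
Palatal: /c/ ~ /ç/
Uvular: /q/ ~ /χ/
Pharyngeal: only /ħ/ (fricative); no stop partner.
So /ħ/ is the unpaired segment.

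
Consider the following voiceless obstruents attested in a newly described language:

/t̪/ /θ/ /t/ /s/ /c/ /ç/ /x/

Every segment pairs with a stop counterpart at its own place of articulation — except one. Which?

Dental: /t̪/ ~ /θ/
Alveolar: /t/ ~ /s/
Palatal: /c/ ~ /ç/
Velar: only /x/ (fricative); no stop partner.
So /x/ is the unpaired segment.

/x/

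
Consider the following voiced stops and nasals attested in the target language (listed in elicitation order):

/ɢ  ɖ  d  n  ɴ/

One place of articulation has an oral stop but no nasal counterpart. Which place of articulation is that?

place of articulation  oral stop  nasal   
alveolar          d         n       
retroflex         ɖ         —       
uvular            ɢ         ɴ       
Every place of articulation has a nasal member except retroflex, where /ɳ/ would be expected.

retroflex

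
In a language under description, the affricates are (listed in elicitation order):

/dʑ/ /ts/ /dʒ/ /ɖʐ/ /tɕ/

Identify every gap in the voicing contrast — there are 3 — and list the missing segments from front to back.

alveolar: voiceless /ts/, voiced —.
postalveolar: voiceless —, voiced /dʒ/.
retroflex: voiceless —, voiced /ɖʐ/.
alveolo-palatal: voiceless /tɕ/, voiced /dʑ/.
Gaps, from front to back: alveolar lacks voiced (/dz/); postalveolar lacks voiceless (/tʃ/); retroflex lacks voiceless (/ʈʂ/).

/dz/, /tʃ/, /ʈʂ/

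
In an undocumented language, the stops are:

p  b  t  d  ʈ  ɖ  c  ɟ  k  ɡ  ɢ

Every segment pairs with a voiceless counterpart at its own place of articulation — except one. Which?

/ɢ/

Bilabial: /p/ ~ /b/
Alveolar: /t/ ~ /d/
Retroflex: /ʈ/ ~ /ɖ/
Palatal: /c/ ~ /ɟ/
Velar: /k/ ~ /ɡ/
Uvular: only /ɢ/ (voiced); no voiceless partner.
So /ɢ/ is the unpaired segment.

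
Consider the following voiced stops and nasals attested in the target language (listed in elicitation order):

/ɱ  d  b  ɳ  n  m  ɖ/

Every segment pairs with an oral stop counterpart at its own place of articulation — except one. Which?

/ɱ/

Bilabial: /b/ ~ /m/
Alveolar: /d/ ~ /n/
Retroflex: /ɖ/ ~ /ɳ/
Labiodental: only /ɱ/ (nasal); no oral stop partner.
So /ɱ/ is the unpaired segment.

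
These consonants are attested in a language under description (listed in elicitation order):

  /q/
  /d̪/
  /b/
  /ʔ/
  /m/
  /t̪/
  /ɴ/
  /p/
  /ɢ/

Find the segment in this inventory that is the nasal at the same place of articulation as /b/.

/m/

/b/ is a voiced bilabial stop.
The nasal at the same place is a bilabial nasal — in this inventory, /m/.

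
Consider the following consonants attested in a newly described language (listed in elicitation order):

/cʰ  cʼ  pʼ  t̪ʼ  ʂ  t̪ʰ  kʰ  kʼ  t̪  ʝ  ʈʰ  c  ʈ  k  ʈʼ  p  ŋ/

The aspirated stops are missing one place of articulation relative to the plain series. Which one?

bilabial

place of articulation  plain     aspirated  ejective
bilabial          p         —         pʼ      
dental            t̪        t̪ʰ       t̪ʼ     
retroflex         ʈ         ʈʰ        ʈʼ      
palatal           c         cʰ        cʼ      
velar             k         kʰ        kʼ      
Every place of articulation has an aspirated member except bilabial, where /pʰ/ would be expected.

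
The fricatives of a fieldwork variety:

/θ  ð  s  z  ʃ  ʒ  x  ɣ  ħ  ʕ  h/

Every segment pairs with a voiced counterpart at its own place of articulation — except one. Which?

/h/

Dental: /θ/ ~ /ð/
Alveolar: /s/ ~ /z/
Postalveolar: /ʃ/ ~ /ʒ/
Velar: /x/ ~ /ɣ/
Pharyngeal: /ħ/ ~ /ʕ/
Glottal: only /h/ (voiceless); no voiced partner.
So /h/ is the unpaired segment.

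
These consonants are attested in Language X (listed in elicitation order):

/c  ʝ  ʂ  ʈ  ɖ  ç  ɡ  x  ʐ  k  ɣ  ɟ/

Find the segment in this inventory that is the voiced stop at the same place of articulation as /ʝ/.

/ɟ/

/ʝ/ is a voiced palatal fricative.
The voiced stop at the same place is a voiced palatal stop — in this inventory, /ɟ/.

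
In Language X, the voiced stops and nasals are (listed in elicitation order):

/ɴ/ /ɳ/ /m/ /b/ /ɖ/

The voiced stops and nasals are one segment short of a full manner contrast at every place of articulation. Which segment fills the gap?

/ɢ/

bilabial: oral stop /b/, nasal /m/.
retroflex: oral stop /ɖ/, nasal /ɳ/.
uvular: oral stop —, nasal /ɴ/.
The uvular row has no oral stop member, so the gap is the uvular oral stop /ɢ/.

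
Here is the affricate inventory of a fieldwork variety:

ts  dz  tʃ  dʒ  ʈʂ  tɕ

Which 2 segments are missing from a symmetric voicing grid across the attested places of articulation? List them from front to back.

/ɖʐ/, /dʑ/

alveolar: voiceless /ts/, voiced /dz/.
postalveolar: voiceless /tʃ/, voiced /dʒ/.
retroflex: voiceless /ʈʂ/, voiced —.
alveolo-palatal: voiceless /tɕ/, voiced —.
Gaps, from front to back: retroflex lacks voiced (/ɖʐ/); alveolo-palatal lacks voiced (/dʑ/).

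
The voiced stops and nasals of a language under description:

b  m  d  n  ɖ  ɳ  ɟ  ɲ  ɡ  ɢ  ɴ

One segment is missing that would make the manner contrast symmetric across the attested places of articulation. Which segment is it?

Oral stop: /b/ (bilabial), /d/ (alveolar), /ɖ/ (retroflex), /ɟ/ (palatal), /ɡ/ (velar), /ɢ/ (uvular).
Nasal: /m/ (bilabial), /n/ (alveolar), /ɳ/ (retroflex), /ɲ/ (palatal), /ɴ/ (uvular).
The velar row has no nasal member, so the gap is the velar nasal /ŋ/.

/ŋ/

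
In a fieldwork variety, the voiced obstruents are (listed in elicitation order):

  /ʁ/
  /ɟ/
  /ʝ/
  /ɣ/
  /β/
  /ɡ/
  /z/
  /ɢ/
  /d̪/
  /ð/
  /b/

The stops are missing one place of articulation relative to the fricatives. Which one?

alveolar

place of articulation  stop      fricative
bilabial          b         β       
dental            d̪        ð       
alveolar          —         z       
palatal           ɟ         ʝ       
velar             ɡ         ɣ       
uvular            ɢ         ʁ       
Every place of articulation has a stop member except alveolar, where /d/ would be expected.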